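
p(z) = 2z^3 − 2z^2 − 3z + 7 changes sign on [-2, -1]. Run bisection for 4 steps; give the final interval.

z = -1.5 gives p = 0.25, positive; keep [-2, -1.5]
z = -1.75 gives p = -4.59375, negative; keep [-1.75, -1.5]
z = -1.625 gives p = -1.988281, negative; keep [-1.625, -1.5]
z = -1.5625 gives p = -0.8247, negative; keep [-1.5625, -1.5]

[-1.5625, -1.5]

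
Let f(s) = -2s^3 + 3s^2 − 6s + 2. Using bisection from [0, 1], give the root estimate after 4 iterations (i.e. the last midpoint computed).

0.4375

f(0.5) = -0.5 < 0, so the root lies in [0, 0.5]
f(0.25) = 0.65625 > 0, so the root lies in [0.25, 0.5]
f(0.375) = 0.066406 > 0, so the root lies in [0.375, 0.5]
f(0.4375) = -0.2183 < 0, so the root lies in [0.375, 0.4375]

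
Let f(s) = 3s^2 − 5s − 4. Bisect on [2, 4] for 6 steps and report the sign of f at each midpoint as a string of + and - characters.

++-+++

midpoint 3: f = 8 > 0 → [2, 3]
midpoint 2.5: f = 2.25 > 0 → [2, 2.5]
midpoint 2.25: f = -0.0625 < 0 → [2.25, 2.5]
midpoint 2.375: f = 1.0469 > 0 → [2.25, 2.375]
midpoint 2.3125: f = 0.4805 > 0 → [2.25, 2.3125]
midpoint 2.28125: f = 0.2061 > 0 → [2.25, 2.28125]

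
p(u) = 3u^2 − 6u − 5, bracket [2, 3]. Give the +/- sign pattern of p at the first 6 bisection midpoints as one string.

midpoint 2.5: p = -1.25 < 0 → [2.5, 3]
midpoint 2.75: p = 1.1875 > 0 → [2.5, 2.75]
midpoint 2.625: p = -0.078125 < 0 → [2.625, 2.75]
midpoint 2.6875: p = 0.543 > 0 → [2.625, 2.6875]
midpoint 2.65625: p = 0.2295 > 0 → [2.625, 2.65625]
midpoint 2.640625: p = 0.075 > 0 → [2.625, 2.640625]

-+-+++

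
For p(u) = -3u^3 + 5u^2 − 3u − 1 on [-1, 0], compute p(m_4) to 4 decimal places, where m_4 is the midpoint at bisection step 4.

-0.2419

m = -0.5, p(m) = 2.125 (+); new bracket [-0.5, 0]
m = -0.25, p(m) = 0.109375 (+); new bracket [-0.25, 0]
m = -0.125, p(m) = -0.541016 (−); new bracket [-0.25, -0.125]
m = -0.1875, p(m) = -0.2419 (−); new bracket [-0.25, -0.1875]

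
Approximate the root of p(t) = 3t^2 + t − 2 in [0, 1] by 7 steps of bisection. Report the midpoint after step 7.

0.6640625

p(0.5) = -0.75 < 0, so the root lies in [0.5, 1]
p(0.75) = 0.4375 > 0, so the root lies in [0.5, 0.75]
p(0.625) = -0.203125 < 0, so the root lies in [0.625, 0.75]
p(0.6875) = 0.1055 > 0, so the root lies in [0.625, 0.6875]
p(0.65625) = -0.0518 < 0, so the root lies in [0.65625, 0.6875]
p(0.671875) = 0.0261 > 0, so the root lies in [0.65625, 0.671875]
p(0.6640625) = -0.013 < 0, so the root lies in [0.6640625, 0.671875]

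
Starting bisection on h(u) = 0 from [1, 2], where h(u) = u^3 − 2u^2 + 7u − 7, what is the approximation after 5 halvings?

1.15625

u = 1.5 gives h = 2.375, positive; keep [1, 1.5]
u = 1.25 gives h = 0.578125, positive; keep [1, 1.25]
u = 1.125 gives h = -0.232422, negative; keep [1.125, 1.25]
u = 1.1875 gives h = 0.1667, positive; keep [1.125, 1.1875]
u = 1.15625 gives h = -0.0343, negative; keep [1.15625, 1.1875]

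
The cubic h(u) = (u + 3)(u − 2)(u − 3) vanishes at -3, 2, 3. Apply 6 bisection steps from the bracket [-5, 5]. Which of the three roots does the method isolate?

u = 0 gives h = 18, positive; keep [-5, 0]
u = -2.5 gives h = 12.375, positive; keep [-5, -2.5]
u = -3.75 gives h = -29.109375, negative; keep [-3.75, -2.5]
u = -3.125 gives h = -3.9238, negative; keep [-3.125, -2.5]
u = -2.8125 gives h = 5.2449, positive; keep [-3.125, -2.8125]
u = -2.96875 gives h = 0.9268, positive; keep [-3.125, -2.96875]

-3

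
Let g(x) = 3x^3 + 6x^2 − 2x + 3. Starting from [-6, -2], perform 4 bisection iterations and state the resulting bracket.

g(-4) = -85 < 0, so the root lies in [-4, -2]
g(-3) = -18 < 0, so the root lies in [-3, -2]
g(-2.5) = -1.375 < 0, so the root lies in [-2.5, -2]
g(-2.25) = 3.7031 > 0, so the root lies in [-2.5, -2.25]

[-2.5, -2.25]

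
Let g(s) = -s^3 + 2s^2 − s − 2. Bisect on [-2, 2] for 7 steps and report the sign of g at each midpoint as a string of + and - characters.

-+-+--+

midpoint 0: g = -2 < 0 → [-2, 0]
midpoint -1: g = 2 > 0 → [-1, 0]
midpoint -0.5: g = -0.875 < 0 → [-1, -0.5]
midpoint -0.75: g = 0.2969 > 0 → [-0.75, -0.5]
midpoint -0.625: g = -0.3496 < 0 → [-0.75, -0.625]
midpoint -0.6875: g = -0.0422 < 0 → [-0.75, -0.6875]
midpoint -0.71875: g = 0.1233 > 0 → [-0.71875, -0.6875]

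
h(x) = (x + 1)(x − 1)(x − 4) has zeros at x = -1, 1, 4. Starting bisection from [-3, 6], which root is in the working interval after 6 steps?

midpoint 1.5: h = -3.125 < 0 → [1.5, 6]
midpoint 3.75: h = -3.265625 < 0 → [3.75, 6]
midpoint 4.875: h = 19.919922 > 0 → [3.75, 4.875]
midpoint 4.3125: h = 5.4993 > 0 → [3.75, 4.3125]
midpoint 4.03125: h = 0.4766 > 0 → [3.75, 4.03125]
midpoint 3.890625: h = -1.5462 < 0 → [3.890625, 4.03125]

4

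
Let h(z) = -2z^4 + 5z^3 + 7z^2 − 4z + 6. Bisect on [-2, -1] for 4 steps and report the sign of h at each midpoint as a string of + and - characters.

+---

h(-1.5) = 0.75 > 0, so the root lies in [-2, -1.5]
h(-1.75) = -11.117188 < 0, so the root lies in [-1.75, -1.5]
h(-1.625) = -4.416504 < 0, so the root lies in [-1.625, -1.5]
h(-1.5625) = -1.6546 < 0, so the root lies in [-1.5625, -1.5]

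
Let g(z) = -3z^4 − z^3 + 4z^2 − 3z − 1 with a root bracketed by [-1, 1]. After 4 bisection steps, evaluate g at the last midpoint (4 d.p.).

g(0) = -1 < 0, so the root lies in [-1, 0]
g(-0.5) = 1.4375 > 0, so the root lies in [-0.5, 0]
g(-0.25) = 0.003906 > 0, so the root lies in [-0.25, 0]
g(-0.125) = -0.5613 < 0, so the root lies in [-0.25, -0.125]

-0.5613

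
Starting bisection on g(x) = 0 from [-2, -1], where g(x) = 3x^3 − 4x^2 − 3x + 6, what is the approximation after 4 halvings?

m = -1.5, g(m) = -8.625 (−); new bracket [-1.5, -1]
m = -1.25, g(m) = -2.359375 (−); new bracket [-1.25, -1]
m = -1.125, g(m) = 0.041016 (+); new bracket [-1.25, -1.125]
m = -1.1875, g(m) = -1.1018 (−); new bracket [-1.1875, -1.125]

-1.1875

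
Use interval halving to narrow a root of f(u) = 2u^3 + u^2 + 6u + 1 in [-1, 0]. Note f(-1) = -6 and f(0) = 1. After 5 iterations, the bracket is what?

[-0.1875, -0.15625]

u = -0.5 gives f = -2, negative; keep [-0.5, 0]
u = -0.25 gives f = -0.46875, negative; keep [-0.25, 0]
u = -0.125 gives f = 0.261719, positive; keep [-0.25, -0.125]
u = -0.1875 gives f = -0.103, negative; keep [-0.1875, -0.125]
u = -0.15625 gives f = 0.0793, positive; keep [-0.1875, -0.15625]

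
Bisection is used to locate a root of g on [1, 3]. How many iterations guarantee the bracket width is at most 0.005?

9

Width after n steps is 2/2^n. Need 2^n ≥ 2/0.005 = 400.
2^8 = 256 < 400 ≤ 2^9 = 512, so n = 9.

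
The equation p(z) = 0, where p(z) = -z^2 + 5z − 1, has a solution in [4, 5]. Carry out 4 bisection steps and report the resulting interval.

z = 4.5 gives p = 1.25, positive; keep [4.5, 5]
z = 4.75 gives p = 0.1875, positive; keep [4.75, 5]
z = 4.875 gives p = -0.390625, negative; keep [4.75, 4.875]
z = 4.8125 gives p = -0.0977, negative; keep [4.75, 4.8125]

[4.75, 4.8125]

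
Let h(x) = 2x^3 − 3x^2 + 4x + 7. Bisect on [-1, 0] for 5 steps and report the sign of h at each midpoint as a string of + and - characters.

x = -0.5 gives h = 4, positive; keep [-1, -0.5]
x = -0.75 gives h = 1.46875, positive; keep [-1, -0.75]
x = -0.875 gives h = -0.136719, negative; keep [-0.875, -0.75]
x = -0.8125 gives h = 0.6968, positive; keep [-0.875, -0.8125]
x = -0.84375 gives h = 0.2879, positive; keep [-0.875, -0.84375]

++-++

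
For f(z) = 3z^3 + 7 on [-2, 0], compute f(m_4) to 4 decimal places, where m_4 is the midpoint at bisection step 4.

m = -1, f(m) = 4 (+); new bracket [-2, -1]
m = -1.5, f(m) = -3.125 (−); new bracket [-1.5, -1]
m = -1.25, f(m) = 1.140625 (+); new bracket [-1.5, -1.25]
m = -1.375, f(m) = -0.7988 (−); new bracket [-1.375, -1.25]

-0.7988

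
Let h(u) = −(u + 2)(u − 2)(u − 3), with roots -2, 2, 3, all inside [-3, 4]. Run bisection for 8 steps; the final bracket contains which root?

h(0.5) = -9.375 < 0, so the root lies in [-3, 0.5]
h(-1.25) = -10.359375 < 0, so the root lies in [-3, -1.25]
h(-2.125) = 2.642578 > 0, so the root lies in [-2.125, -1.25]
h(-1.6875) = -5.4016 < 0, so the root lies in [-2.125, -1.6875]
h(-1.90625) = -1.7967 < 0, so the root lies in [-2.125, -1.90625]
h(-2.015625) = 0.3147 > 0, so the root lies in [-2.015625, -1.90625]
h(-1.9609375) = -0.7676 < 0, so the root lies in [-2.015625, -1.9609375]
h(-1.98828125) = -0.2331 < 0, so the root lies in [-2.015625, -1.98828125]

-2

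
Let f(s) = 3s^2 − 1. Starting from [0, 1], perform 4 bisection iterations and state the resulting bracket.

[0.5625, 0.625]

midpoint 0.5: f = -0.25 < 0 → [0.5, 1]
midpoint 0.75: f = 0.6875 > 0 → [0.5, 0.75]
midpoint 0.625: f = 0.171875 > 0 → [0.5, 0.625]
midpoint 0.5625: f = -0.0508 < 0 → [0.5625, 0.625]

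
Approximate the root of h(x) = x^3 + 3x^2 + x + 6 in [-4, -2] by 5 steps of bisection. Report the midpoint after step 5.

-3.3125

x = -3 gives h = 3, positive; keep [-4, -3]
x = -3.5 gives h = -3.625, negative; keep [-3.5, -3]
x = -3.25 gives h = 0.109375, positive; keep [-3.5, -3.25]
x = -3.375 gives h = -1.6465, negative; keep [-3.375, -3.25]
x = -3.3125 gives h = -0.7415, negative; keep [-3.3125, -3.25]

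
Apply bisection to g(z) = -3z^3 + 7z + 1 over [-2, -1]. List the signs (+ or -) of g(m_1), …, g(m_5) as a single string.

+---+

midpoint -1.5: g = 0.625 > 0 → [-1.5, -1]
midpoint -1.25: g = -1.890625 < 0 → [-1.5, -1.25]
midpoint -1.375: g = -0.826172 < 0 → [-1.5, -1.375]
midpoint -1.4375: g = -0.1511 < 0 → [-1.5, -1.4375]
midpoint -1.46875: g = 0.224 > 0 → [-1.46875, -1.4375]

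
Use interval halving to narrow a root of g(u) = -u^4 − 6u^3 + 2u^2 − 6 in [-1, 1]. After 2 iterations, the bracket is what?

m = 0, g(m) = -6 (−); new bracket [-1, 0]
m = -0.5, g(m) = -4.8125 (−); new bracket [-1, -0.5]

[-1, -0.5]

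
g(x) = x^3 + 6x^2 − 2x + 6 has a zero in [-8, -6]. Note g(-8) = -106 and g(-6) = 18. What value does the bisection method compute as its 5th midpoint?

-6.4375

m = -7, g(m) = -29 (−); new bracket [-7, -6]
m = -6.5, g(m) = -2.125 (−); new bracket [-6.5, -6]
m = -6.25, g(m) = 8.734375 (+); new bracket [-6.5, -6.25]
m = -6.375, g(m) = 3.5098 (+); new bracket [-6.5, -6.375]
m = -6.4375, g(m) = 0.7444 (+); new bracket [-6.5, -6.4375]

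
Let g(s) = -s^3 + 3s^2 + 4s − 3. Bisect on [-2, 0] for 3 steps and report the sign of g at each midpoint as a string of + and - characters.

-+-

m = -1, g(m) = -3 (−); new bracket [-2, -1]
m = -1.5, g(m) = 1.125 (+); new bracket [-1.5, -1]
m = -1.25, g(m) = -1.359375 (−); new bracket [-1.5, -1.25]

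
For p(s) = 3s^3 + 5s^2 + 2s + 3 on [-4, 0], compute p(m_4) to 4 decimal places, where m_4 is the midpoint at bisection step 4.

midpoint -2: p = -5 < 0 → [-2, 0]
midpoint -1: p = 3 > 0 → [-2, -1]
midpoint -1.5: p = 1.125 > 0 → [-2, -1.5]
midpoint -1.75: p = -1.2656 < 0 → [-1.75, -1.5]

-1.2656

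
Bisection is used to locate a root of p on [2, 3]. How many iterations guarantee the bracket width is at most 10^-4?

Width after n steps is 1/2^n. Need 2^n ≥ 1/10^-4 = 10000.
2^13 = 8192 < 10000 ≤ 2^14 = 16384, so n = 14.

14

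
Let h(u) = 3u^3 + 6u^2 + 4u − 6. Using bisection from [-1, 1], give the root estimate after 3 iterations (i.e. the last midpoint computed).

midpoint 0: h = -6 < 0 → [0, 1]
midpoint 0.5: h = -2.125 < 0 → [0.5, 1]
midpoint 0.75: h = 1.640625 > 0 → [0.5, 0.75]

0.75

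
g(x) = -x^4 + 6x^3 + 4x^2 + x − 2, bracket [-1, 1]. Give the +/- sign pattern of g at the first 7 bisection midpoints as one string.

-+----+

midpoint 0: g = -2 < 0 → [0, 1]
midpoint 0.5: g = 0.1875 > 0 → [0, 0.5]
midpoint 0.25: g = -1.410156 < 0 → [0.25, 0.5]
midpoint 0.375: g = -0.7659 < 0 → [0.375, 0.5]
midpoint 0.4375: g = -0.3311 < 0 → [0.4375, 0.5]
midpoint 0.46875: g = -0.0826 < 0 → [0.46875, 0.5]
midpoint 0.484375: g = 0.0497 > 0 → [0.46875, 0.484375]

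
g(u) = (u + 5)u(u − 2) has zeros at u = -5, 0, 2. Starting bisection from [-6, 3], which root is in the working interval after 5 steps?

-5

u = -1.5 gives g = 18.375, positive; keep [-6, -1.5]
u = -3.75 gives g = 26.953125, positive; keep [-6, -3.75]
u = -4.875 gives g = 4.189453, positive; keep [-6, -4.875]
u = -5.4375 gives g = -17.6931, negative; keep [-5.4375, -4.875]
u = -5.15625 gives g = -5.7655, negative; keep [-5.15625, -4.875]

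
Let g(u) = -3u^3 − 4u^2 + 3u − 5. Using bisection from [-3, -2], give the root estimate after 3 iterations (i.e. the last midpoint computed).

-2.125

u = -2.5 gives g = 9.375, positive; keep [-2.5, -2]
u = -2.25 gives g = 2.171875, positive; keep [-2.25, -2]
u = -2.125 gives g = -0.650391, negative; keep [-2.25, -2.125]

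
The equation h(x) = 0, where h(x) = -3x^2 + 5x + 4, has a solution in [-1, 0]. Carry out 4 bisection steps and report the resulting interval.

x = -0.5 gives h = 0.75, positive; keep [-1, -0.5]
x = -0.75 gives h = -1.4375, negative; keep [-0.75, -0.5]
x = -0.625 gives h = -0.296875, negative; keep [-0.625, -0.5]
x = -0.5625 gives h = 0.2383, positive; keep [-0.625, -0.5625]

[-0.625, -0.5625]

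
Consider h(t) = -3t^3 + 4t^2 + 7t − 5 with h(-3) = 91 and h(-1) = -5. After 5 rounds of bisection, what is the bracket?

t = -2 gives h = 21, positive; keep [-2, -1]
t = -1.5 gives h = 3.625, positive; keep [-1.5, -1]
t = -1.25 gives h = -1.640625, negative; keep [-1.5, -1.25]
t = -1.375 gives h = 0.7363, positive; keep [-1.375, -1.25]
t = -1.3125 gives h = -0.5139, negative; keep [-1.375, -1.3125]

[-1.375, -1.3125]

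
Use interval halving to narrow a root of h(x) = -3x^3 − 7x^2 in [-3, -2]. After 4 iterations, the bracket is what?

h(-2.5) = 3.125 > 0, so the root lies in [-2.5, -2]
h(-2.25) = -1.265625 < 0, so the root lies in [-2.5, -2.25]
h(-2.375) = 0.705078 > 0, so the root lies in [-2.375, -2.25]
h(-2.3125) = -0.3342 < 0, so the root lies in [-2.375, -2.3125]

[-2.375, -2.3125]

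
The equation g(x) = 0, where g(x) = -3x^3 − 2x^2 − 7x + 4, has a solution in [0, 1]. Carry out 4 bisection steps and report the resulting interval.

[0.4375, 0.5]

g(0.5) = -0.375 < 0, so the root lies in [0, 0.5]
g(0.25) = 2.078125 > 0, so the root lies in [0.25, 0.5]
g(0.375) = 0.935547 > 0, so the root lies in [0.375, 0.5]
g(0.4375) = 0.3035 > 0, so the root lies in [0.4375, 0.5]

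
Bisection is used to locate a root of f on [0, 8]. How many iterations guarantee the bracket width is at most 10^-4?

17

Width after n steps is 8/2^n. Need 2^n ≥ 8/10^-4 = 80000.
2^16 = 65536 < 80000 ≤ 2^17 = 131072, so n = 17.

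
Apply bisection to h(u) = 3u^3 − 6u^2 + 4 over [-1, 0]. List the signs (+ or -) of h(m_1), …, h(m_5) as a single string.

+-++-

h(-0.5) = 2.125 > 0, so the root lies in [-1, -0.5]
h(-0.75) = -0.640625 < 0, so the root lies in [-0.75, -0.5]
h(-0.625) = 0.923828 > 0, so the root lies in [-0.75, -0.625]
h(-0.6875) = 0.1892 > 0, so the root lies in [-0.75, -0.6875]
h(-0.71875) = -0.2135 < 0, so the root lies in [-0.71875, -0.6875]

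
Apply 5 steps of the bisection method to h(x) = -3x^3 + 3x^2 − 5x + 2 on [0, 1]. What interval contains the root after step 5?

[0.46875, 0.5]

m = 0.5, h(m) = -0.125 (−); new bracket [0, 0.5]
m = 0.25, h(m) = 0.890625 (+); new bracket [0.25, 0.5]
m = 0.375, h(m) = 0.388672 (+); new bracket [0.375, 0.5]
m = 0.4375, h(m) = 0.1355 (+); new bracket [0.4375, 0.5]
m = 0.46875, h(m) = 0.0064 (+); new bracket [0.46875, 0.5]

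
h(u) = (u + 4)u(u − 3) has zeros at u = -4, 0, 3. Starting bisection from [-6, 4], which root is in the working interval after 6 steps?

midpoint -1: h = 12 > 0 → [-6, -1]
midpoint -3.5: h = 11.375 > 0 → [-6, -3.5]
midpoint -4.75: h = -27.609375 < 0 → [-4.75, -3.5]
midpoint -4.125: h = -3.6738 < 0 → [-4.125, -3.5]
midpoint -3.8125: h = 4.8699 > 0 → [-4.125, -3.8125]
midpoint -3.96875: h = 0.8643 > 0 → [-4.125, -3.96875]

-4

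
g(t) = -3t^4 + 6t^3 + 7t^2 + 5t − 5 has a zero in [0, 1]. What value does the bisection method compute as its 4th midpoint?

midpoint 0.5: g = -0.1875 < 0 → [0.5, 1]
midpoint 0.75: g = 4.269531 > 0 → [0.5, 0.75]
midpoint 0.625: g = 1.866455 > 0 → [0.5, 0.625]
midpoint 0.5625: g = 0.7949 > 0 → [0.5, 0.5625]

0.5625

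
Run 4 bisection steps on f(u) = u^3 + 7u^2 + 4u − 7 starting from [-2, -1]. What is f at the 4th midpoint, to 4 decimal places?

m = -1.5, f(m) = -0.625 (−); new bracket [-2, -1.5]
m = -1.75, f(m) = 2.078125 (+); new bracket [-1.75, -1.5]
m = -1.625, f(m) = 0.693359 (+); new bracket [-1.625, -1.5]
m = -1.5625, f(m) = 0.0251 (+); new bracket [-1.5625, -1.5]

0.0251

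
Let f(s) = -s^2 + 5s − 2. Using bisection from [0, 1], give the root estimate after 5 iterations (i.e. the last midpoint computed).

0.46875

m = 0.5, f(m) = 0.25 (+); new bracket [0, 0.5]
m = 0.25, f(m) = -0.8125 (−); new bracket [0.25, 0.5]
m = 0.375, f(m) = -0.265625 (−); new bracket [0.375, 0.5]
m = 0.4375, f(m) = -0.0039 (−); new bracket [0.4375, 0.5]
m = 0.46875, f(m) = 0.124 (+); new bracket [0.4375, 0.46875]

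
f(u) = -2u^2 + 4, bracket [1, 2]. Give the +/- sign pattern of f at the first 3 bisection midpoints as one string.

u = 1.5 gives f = -0.5, negative; keep [1, 1.5]
u = 1.25 gives f = 0.875, positive; keep [1.25, 1.5]
u = 1.375 gives f = 0.21875, positive; keep [1.375, 1.5]

-++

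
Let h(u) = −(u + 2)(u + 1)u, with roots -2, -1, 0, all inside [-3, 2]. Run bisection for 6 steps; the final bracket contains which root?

m = -0.5, h(m) = 0.375 (+); new bracket [-0.5, 2]
m = 0.75, h(m) = -3.609375 (−); new bracket [-0.5, 0.75]
m = 0.125, h(m) = -0.298828 (−); new bracket [-0.5, 0.125]
m = -0.1875, h(m) = 0.2761 (+); new bracket [-0.1875, 0.125]
m = -0.03125, h(m) = 0.0596 (+); new bracket [-0.03125, 0.125]
m = 0.046875, h(m) = -0.1004 (−); new bracket [-0.03125, 0.046875]

0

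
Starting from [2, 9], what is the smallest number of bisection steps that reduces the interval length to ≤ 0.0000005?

24

Width after n steps is 7/2^n. Need 2^n ≥ 7/0.0000005 = 14000000.
2^23 = 8388608 < 14000000 ≤ 2^24 = 16777216, so n = 24.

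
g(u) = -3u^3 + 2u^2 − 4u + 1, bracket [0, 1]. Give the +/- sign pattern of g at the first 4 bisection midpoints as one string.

m = 0.5, g(m) = -0.875 (−); new bracket [0, 0.5]
m = 0.25, g(m) = 0.078125 (+); new bracket [0.25, 0.5]
m = 0.375, g(m) = -0.376953 (−); new bracket [0.25, 0.375]
m = 0.3125, g(m) = -0.1462 (−); new bracket [0.25, 0.3125]

-+--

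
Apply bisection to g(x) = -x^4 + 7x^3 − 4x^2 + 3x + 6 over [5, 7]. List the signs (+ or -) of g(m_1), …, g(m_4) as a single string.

m = 6, g(m) = 96 (+); new bracket [6, 7]
m = 6.5, g(m) = -6.1875 (−); new bracket [6, 6.5]
m = 6.25, g(m) = 51.605469 (+); new bracket [6.25, 6.5]
m = 6.375, g(m) = 24.49 (+); new bracket [6.375, 6.5]

+-++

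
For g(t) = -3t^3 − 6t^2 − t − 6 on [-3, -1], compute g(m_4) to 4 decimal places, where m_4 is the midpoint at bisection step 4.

-2.1816

t = -2 gives g = -4, negative; keep [-3, -2]
t = -2.5 gives g = 5.875, positive; keep [-2.5, -2]
t = -2.25 gives g = 0.046875, positive; keep [-2.25, -2]
t = -2.125 gives g = -2.1816, negative; keep [-2.25, -2.125]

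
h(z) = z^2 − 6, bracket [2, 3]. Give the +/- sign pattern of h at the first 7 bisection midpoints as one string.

+---++-

m = 2.5, h(m) = 0.25 (+); new bracket [2, 2.5]
m = 2.25, h(m) = -0.9375 (−); new bracket [2.25, 2.5]
m = 2.375, h(m) = -0.359375 (−); new bracket [2.375, 2.5]
m = 2.4375, h(m) = -0.0586 (−); new bracket [2.4375, 2.5]
m = 2.46875, h(m) = 0.0947 (+); new bracket [2.4375, 2.46875]
m = 2.453125, h(m) = 0.0178 (+); new bracket [2.4375, 2.453125]
m = 2.4453125, h(m) = -0.0204 (−); new bracket [2.4453125, 2.453125]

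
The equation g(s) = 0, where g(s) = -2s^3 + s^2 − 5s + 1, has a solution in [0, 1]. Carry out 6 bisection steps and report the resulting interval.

[0.203125, 0.21875]

m = 0.5, g(m) = -1.5 (−); new bracket [0, 0.5]
m = 0.25, g(m) = -0.21875 (−); new bracket [0, 0.25]
m = 0.125, g(m) = 0.386719 (+); new bracket [0.125, 0.25]
m = 0.1875, g(m) = 0.0845 (+); new bracket [0.1875, 0.25]
m = 0.21875, g(m) = -0.0668 (−); new bracket [0.1875, 0.21875]
m = 0.203125, g(m) = 0.0089 (+); new bracket [0.203125, 0.21875]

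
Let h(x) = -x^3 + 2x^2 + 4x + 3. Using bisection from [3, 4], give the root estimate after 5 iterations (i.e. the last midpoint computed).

3.40625

midpoint 3.5: h = -1.375 < 0 → [3, 3.5]
midpoint 3.25: h = 2.796875 > 0 → [3.25, 3.5]
midpoint 3.375: h = 0.837891 > 0 → [3.375, 3.5]
midpoint 3.4375: h = -0.2361 < 0 → [3.375, 3.4375]
midpoint 3.40625: h = 0.3089 > 0 → [3.40625, 3.4375]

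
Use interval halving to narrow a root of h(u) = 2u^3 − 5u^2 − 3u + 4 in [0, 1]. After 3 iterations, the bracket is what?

m = 0.5, h(m) = 1.5 (+); new bracket [0.5, 1]
m = 0.75, h(m) = -0.21875 (−); new bracket [0.5, 0.75]
m = 0.625, h(m) = 0.660156 (+); new bracket [0.625, 0.75]

[0.625, 0.75]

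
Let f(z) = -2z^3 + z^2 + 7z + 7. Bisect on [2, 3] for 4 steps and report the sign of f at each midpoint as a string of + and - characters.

z = 2.5 gives f = -0.5, negative; keep [2, 2.5]
z = 2.25 gives f = 5.03125, positive; keep [2.25, 2.5]
z = 2.375 gives f = 2.472656, positive; keep [2.375, 2.5]
z = 2.4375 gives f = 1.0396, positive; keep [2.4375, 2.5]

-+++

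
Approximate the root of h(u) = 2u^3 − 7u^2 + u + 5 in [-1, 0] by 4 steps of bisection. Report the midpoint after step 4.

midpoint -0.5: h = 2.5 > 0 → [-1, -0.5]
midpoint -0.75: h = -0.53125 < 0 → [-0.75, -0.5]
midpoint -0.625: h = 1.152344 > 0 → [-0.75, -0.625]
midpoint -0.6875: h = 0.354 > 0 → [-0.75, -0.6875]

-0.6875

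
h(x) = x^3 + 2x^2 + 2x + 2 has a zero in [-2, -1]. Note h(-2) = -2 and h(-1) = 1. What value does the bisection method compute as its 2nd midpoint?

m = -1.5, h(m) = 0.125 (+); new bracket [-2, -1.5]
m = -1.75, h(m) = -0.734375 (−); new bracket [-1.75, -1.5]

-1.75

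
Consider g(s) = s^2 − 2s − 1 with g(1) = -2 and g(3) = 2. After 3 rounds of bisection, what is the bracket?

[2.25, 2.5]

g(2) = -1 < 0, so the root lies in [2, 3]
g(2.5) = 0.25 > 0, so the root lies in [2, 2.5]
g(2.25) = -0.4375 < 0, so the root lies in [2.25, 2.5]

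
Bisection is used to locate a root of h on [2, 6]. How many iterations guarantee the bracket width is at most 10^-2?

9

Width after n steps is 4/2^n. Need 2^n ≥ 4/10^-2 = 400.
2^8 = 256 < 400 ≤ 2^9 = 512, so n = 9.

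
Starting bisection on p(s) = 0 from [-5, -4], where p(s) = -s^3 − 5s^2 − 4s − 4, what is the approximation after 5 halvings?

s = -4.5 gives p = 3.875, positive; keep [-4.5, -4]
s = -4.25 gives p = -0.546875, negative; keep [-4.5, -4.25]
s = -4.375 gives p = 1.537109, positive; keep [-4.375, -4.25]
s = -4.3125 gives p = 0.4641, positive; keep [-4.3125, -4.25]
s = -4.28125 gives p = -0.049, negative; keep [-4.3125, -4.28125]

-4.28125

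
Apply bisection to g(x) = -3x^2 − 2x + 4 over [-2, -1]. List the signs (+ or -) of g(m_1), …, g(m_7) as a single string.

m = -1.5, g(m) = 0.25 (+); new bracket [-2, -1.5]
m = -1.75, g(m) = -1.6875 (−); new bracket [-1.75, -1.5]
m = -1.625, g(m) = -0.671875 (−); new bracket [-1.625, -1.5]
m = -1.5625, g(m) = -0.1992 (−); new bracket [-1.5625, -1.5]
m = -1.53125, g(m) = 0.0283 (+); new bracket [-1.5625, -1.53125]
m = -1.546875, g(m) = -0.0847 (−); new bracket [-1.546875, -1.53125]
m = -1.5390625, g(m) = -0.028 (−); new bracket [-1.5390625, -1.53125]

+---+--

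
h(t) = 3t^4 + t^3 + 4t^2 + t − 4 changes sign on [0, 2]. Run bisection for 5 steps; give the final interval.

t = 1 gives h = 5, positive; keep [0, 1]
t = 0.5 gives h = -2.1875, negative; keep [0.5, 1]
t = 0.75 gives h = 0.371094, positive; keep [0.5, 0.75]
t = 0.625 gives h = -1.1106, negative; keep [0.625, 0.75]
t = 0.6875 gives h = -0.4267, negative; keep [0.6875, 0.75]

[0.6875, 0.75]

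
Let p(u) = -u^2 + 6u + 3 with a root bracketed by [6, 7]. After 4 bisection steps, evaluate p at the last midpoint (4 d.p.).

0.1836

m = 6.5, p(m) = -0.25 (−); new bracket [6, 6.5]
m = 6.25, p(m) = 1.4375 (+); new bracket [6.25, 6.5]
m = 6.375, p(m) = 0.609375 (+); new bracket [6.375, 6.5]
m = 6.4375, p(m) = 0.1836 (+); new bracket [6.4375, 6.5]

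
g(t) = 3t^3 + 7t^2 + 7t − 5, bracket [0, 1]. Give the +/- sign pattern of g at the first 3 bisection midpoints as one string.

midpoint 0.5: g = 0.625 > 0 → [0, 0.5]
midpoint 0.25: g = -2.765625 < 0 → [0.25, 0.5]
midpoint 0.375: g = -1.232422 < 0 → [0.375, 0.5]

+--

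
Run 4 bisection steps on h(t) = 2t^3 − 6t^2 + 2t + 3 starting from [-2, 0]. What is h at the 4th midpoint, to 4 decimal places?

h(-1) = -7 < 0, so the root lies in [-1, 0]
h(-0.5) = 0.25 > 0, so the root lies in [-1, -0.5]
h(-0.75) = -2.71875 < 0, so the root lies in [-0.75, -0.5]
h(-0.625) = -1.082 < 0, so the root lies in [-0.625, -0.5]

-1.0820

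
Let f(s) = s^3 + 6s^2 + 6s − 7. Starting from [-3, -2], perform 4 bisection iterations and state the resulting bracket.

midpoint -2.5: f = -0.125 < 0 → [-3, -2.5]
midpoint -2.75: f = 1.078125 > 0 → [-2.75, -2.5]
midpoint -2.625: f = 0.505859 > 0 → [-2.625, -2.5]
midpoint -2.5625: f = 0.197 > 0 → [-2.5625, -2.5]

[-2.5625, -2.5]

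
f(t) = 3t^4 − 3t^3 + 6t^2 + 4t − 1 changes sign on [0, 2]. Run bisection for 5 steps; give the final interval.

midpoint 1: f = 9 > 0 → [0, 1]
midpoint 0.5: f = 2.3125 > 0 → [0, 0.5]
midpoint 0.25: f = 0.339844 > 0 → [0, 0.25]
midpoint 0.125: f = -0.4114 < 0 → [0.125, 0.25]
midpoint 0.1875: f = -0.0551 < 0 → [0.1875, 0.25]

[0.1875, 0.25]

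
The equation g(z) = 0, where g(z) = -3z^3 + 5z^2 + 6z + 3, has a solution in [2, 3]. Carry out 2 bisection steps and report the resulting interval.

g(2.5) = 2.375 > 0, so the root lies in [2.5, 3]
g(2.75) = -5.078125 < 0, so the root lies in [2.5, 2.75]

[2.5, 2.75]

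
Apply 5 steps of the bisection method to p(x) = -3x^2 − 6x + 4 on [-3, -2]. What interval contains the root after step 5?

[-2.53125, -2.5]

p(-2.5) = 0.25 > 0, so the root lies in [-3, -2.5]
p(-2.75) = -2.1875 < 0, so the root lies in [-2.75, -2.5]
p(-2.625) = -0.921875 < 0, so the root lies in [-2.625, -2.5]
p(-2.5625) = -0.3242 < 0, so the root lies in [-2.5625, -2.5]
p(-2.53125) = -0.0342 < 0, so the root lies in [-2.53125, -2.5]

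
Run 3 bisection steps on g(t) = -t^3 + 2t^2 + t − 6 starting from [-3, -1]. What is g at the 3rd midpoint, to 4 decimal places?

g(-2) = 8 > 0, so the root lies in [-2, -1]
g(-1.5) = 0.375 > 0, so the root lies in [-1.5, -1]
g(-1.25) = -2.171875 < 0, so the root lies in [-1.5, -1.25]

-2.1719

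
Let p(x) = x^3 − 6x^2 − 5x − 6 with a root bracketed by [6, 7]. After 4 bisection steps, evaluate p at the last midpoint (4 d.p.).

-2.3542

m = 6.5, p(m) = -17.375 (−); new bracket [6.5, 7]
m = 6.75, p(m) = -5.578125 (−); new bracket [6.75, 7]
m = 6.875, p(m) = 0.982422 (+); new bracket [6.75, 6.875]
m = 6.8125, p(m) = -2.3542 (−); new bracket [6.8125, 6.875]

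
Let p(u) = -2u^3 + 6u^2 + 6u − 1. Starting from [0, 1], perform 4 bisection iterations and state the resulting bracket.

[0.125, 0.1875]

m = 0.5, p(m) = 3.25 (+); new bracket [0, 0.5]
m = 0.25, p(m) = 0.84375 (+); new bracket [0, 0.25]
m = 0.125, p(m) = -0.160156 (−); new bracket [0.125, 0.25]
m = 0.1875, p(m) = 0.3228 (+); new bracket [0.125, 0.1875]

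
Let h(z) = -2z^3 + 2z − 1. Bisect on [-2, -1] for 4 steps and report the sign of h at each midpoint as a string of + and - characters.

++--

z = -1.5 gives h = 2.75, positive; keep [-1.5, -1]
z = -1.25 gives h = 0.40625, positive; keep [-1.25, -1]
z = -1.125 gives h = -0.402344, negative; keep [-1.25, -1.125]
z = -1.1875 gives h = -0.0259, negative; keep [-1.25, -1.1875]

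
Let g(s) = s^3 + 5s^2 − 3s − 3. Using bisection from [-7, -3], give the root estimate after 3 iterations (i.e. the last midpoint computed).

s = -5 gives g = 12, positive; keep [-7, -5]
s = -6 gives g = -21, negative; keep [-6, -5]
s = -5.5 gives g = -1.625, negative; keep [-5.5, -5]

-5.5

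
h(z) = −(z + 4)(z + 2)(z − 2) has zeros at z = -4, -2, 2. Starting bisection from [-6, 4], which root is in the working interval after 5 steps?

2

midpoint -1: h = 9 > 0 → [-1, 4]
midpoint 1.5: h = 9.625 > 0 → [1.5, 4]
midpoint 2.75: h = -24.046875 < 0 → [1.5, 2.75]
midpoint 2.125: h = -3.1582 < 0 → [1.5, 2.125]
midpoint 1.8125: h = 4.155 > 0 → [1.8125, 2.125]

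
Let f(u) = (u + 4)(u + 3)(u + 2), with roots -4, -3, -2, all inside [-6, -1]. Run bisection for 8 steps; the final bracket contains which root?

-4

u = -3.5 gives f = 0.375, positive; keep [-6, -3.5]
u = -4.75 gives f = -3.609375, negative; keep [-4.75, -3.5]
u = -4.125 gives f = -0.298828, negative; keep [-4.125, -3.5]
u = -3.8125 gives f = 0.2761, positive; keep [-4.125, -3.8125]
u = -3.96875 gives f = 0.0596, positive; keep [-4.125, -3.96875]
u = -4.046875 gives f = -0.1004, negative; keep [-4.046875, -3.96875]
u = -4.0078125 gives f = -0.0158, negative; keep [-4.0078125, -3.96875]
u = -3.98828125 gives f = 0.023, positive; keep [-4.0078125, -3.98828125]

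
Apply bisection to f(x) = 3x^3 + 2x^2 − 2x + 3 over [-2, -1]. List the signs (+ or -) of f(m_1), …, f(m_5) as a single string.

+----

m = -1.5, f(m) = 0.375 (+); new bracket [-2, -1.5]
m = -1.75, f(m) = -3.453125 (−); new bracket [-1.75, -1.5]
m = -1.625, f(m) = -1.341797 (−); new bracket [-1.625, -1.5]
m = -1.5625, f(m) = -0.4363 (−); new bracket [-1.5625, -1.5]
m = -1.53125, f(m) = -0.0191 (−); new bracket [-1.53125, -1.5]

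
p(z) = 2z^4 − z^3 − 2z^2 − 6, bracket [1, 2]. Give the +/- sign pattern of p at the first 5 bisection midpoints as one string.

m = 1.5, p(m) = -3.75 (−); new bracket [1.5, 2]
m = 1.75, p(m) = 1.273438 (+); new bracket [1.5, 1.75]
m = 1.625, p(m) = -1.626465 (−); new bracket [1.625, 1.75]
m = 1.6875, p(m) = -0.2824 (−); new bracket [1.6875, 1.75]
m = 1.71875, p(m) = 0.4679 (+); new bracket [1.6875, 1.71875]

-+--+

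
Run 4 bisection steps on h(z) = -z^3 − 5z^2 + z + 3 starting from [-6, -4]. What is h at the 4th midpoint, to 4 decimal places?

1.1582

h(-5) = -2 < 0, so the root lies in [-6, -5]
h(-5.5) = 12.625 > 0, so the root lies in [-5.5, -5]
h(-5.25) = 4.640625 > 0, so the root lies in [-5.25, -5]
h(-5.125) = 1.1582 > 0, so the root lies in [-5.125, -5]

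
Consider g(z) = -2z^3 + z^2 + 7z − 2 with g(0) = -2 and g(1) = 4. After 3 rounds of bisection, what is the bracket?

z = 0.5 gives g = 1.5, positive; keep [0, 0.5]
z = 0.25 gives g = -0.21875, negative; keep [0.25, 0.5]
z = 0.375 gives g = 0.660156, positive; keep [0.25, 0.375]

[0.25, 0.375]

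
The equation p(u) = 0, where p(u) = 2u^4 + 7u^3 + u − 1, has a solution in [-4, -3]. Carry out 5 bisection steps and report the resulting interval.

[-3.5625, -3.53125]

midpoint -3.5: p = -4.5 < 0 → [-4, -3.5]
midpoint -3.75: p = 21.617188 > 0 → [-3.75, -3.5]
midpoint -3.625: p = 7.283691 > 0 → [-3.625, -3.5]
midpoint -3.5625: p = 1.0891 > 0 → [-3.5625, -3.5]
midpoint -3.53125: p = -1.7791 < 0 → [-3.5625, -3.53125]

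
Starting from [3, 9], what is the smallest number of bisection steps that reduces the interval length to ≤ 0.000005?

Width after n steps is 6/2^n. Need 2^n ≥ 6/0.000005 = 1200000.
2^20 = 1048576 < 1200000 ≤ 2^21 = 2097152, so n = 21.

21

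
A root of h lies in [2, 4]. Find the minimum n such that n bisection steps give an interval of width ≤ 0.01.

8

Width after n steps is 2/2^n. Need 2^n ≥ 2/0.01 = 200.
2^7 = 128 < 200 ≤ 2^8 = 256, so n = 8.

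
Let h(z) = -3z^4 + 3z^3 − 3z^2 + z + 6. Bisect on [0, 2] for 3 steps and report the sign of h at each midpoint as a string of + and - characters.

h(1) = 4 > 0, so the root lies in [1, 2]
h(1.5) = -4.3125 < 0, so the root lies in [1, 1.5]
h(1.25) = 1.097656 > 0, so the root lies in [1.25, 1.5]

+-+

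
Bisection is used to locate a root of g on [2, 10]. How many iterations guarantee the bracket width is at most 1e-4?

17

Width after n steps is 8/2^n. Need 2^n ≥ 8/1e-4 = 80000.
2^16 = 65536 < 80000 ≤ 2^17 = 131072, so n = 17.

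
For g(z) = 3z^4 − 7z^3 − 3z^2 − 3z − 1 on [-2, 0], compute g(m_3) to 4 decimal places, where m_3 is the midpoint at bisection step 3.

-0.3164

midpoint -1: g = 9 > 0 → [-1, 0]
midpoint -0.5: g = 0.8125 > 0 → [-0.5, 0]
midpoint -0.25: g = -0.316406 < 0 → [-0.5, -0.25]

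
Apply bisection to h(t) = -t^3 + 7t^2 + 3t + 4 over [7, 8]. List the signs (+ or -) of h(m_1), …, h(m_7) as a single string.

t = 7.5 gives h = -1.625, negative; keep [7, 7.5]
t = 7.25 gives h = 12.609375, positive; keep [7.25, 7.5]
t = 7.375 gives h = 5.728516, positive; keep [7.375, 7.5]
t = 7.4375 gives h = 2.1116, positive; keep [7.4375, 7.5]
t = 7.46875 gives h = 0.2583, positive; keep [7.46875, 7.5]
t = 7.484375 gives h = -0.6796, negative; keep [7.46875, 7.484375]
t = 7.4765625 gives h = -0.2097, negative; keep [7.46875, 7.4765625]

-++++--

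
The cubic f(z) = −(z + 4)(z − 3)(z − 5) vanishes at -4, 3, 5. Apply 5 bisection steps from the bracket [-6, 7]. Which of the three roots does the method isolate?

-4

m = 0.5, f(m) = -50.625 (−); new bracket [-6, 0.5]
m = -2.75, f(m) = -55.703125 (−); new bracket [-6, -2.75]
m = -4.375, f(m) = 25.927734 (+); new bracket [-4.375, -2.75]
m = -3.5625, f(m) = -24.5837 (−); new bracket [-4.375, -3.5625]
m = -3.96875, f(m) = -1.9532 (−); new bracket [-4.375, -3.96875]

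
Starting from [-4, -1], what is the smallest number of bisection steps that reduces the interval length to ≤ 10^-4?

Width after n steps is 3/2^n. Need 2^n ≥ 3/10^-4 = 30000.
2^14 = 16384 < 30000 ≤ 2^15 = 32768, so n = 15.

15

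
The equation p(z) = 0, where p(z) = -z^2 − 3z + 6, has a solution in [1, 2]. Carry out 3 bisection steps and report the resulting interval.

[1.25, 1.375]

midpoint 1.5: p = -0.75 < 0 → [1, 1.5]
midpoint 1.25: p = 0.6875 > 0 → [1.25, 1.5]
midpoint 1.375: p = -0.015625 < 0 → [1.25, 1.375]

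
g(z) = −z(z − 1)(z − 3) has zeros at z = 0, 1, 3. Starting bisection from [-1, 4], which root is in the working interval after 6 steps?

z = 1.5 gives g = 1.125, positive; keep [1.5, 4]
z = 2.75 gives g = 1.203125, positive; keep [2.75, 4]
z = 3.375 gives g = -3.005859, negative; keep [2.75, 3.375]
z = 3.0625 gives g = -0.3948, negative; keep [2.75, 3.0625]
z = 2.90625 gives g = 0.5194, positive; keep [2.90625, 3.0625]
z = 2.984375 gives g = 0.0925, positive; keep [2.984375, 3.0625]

3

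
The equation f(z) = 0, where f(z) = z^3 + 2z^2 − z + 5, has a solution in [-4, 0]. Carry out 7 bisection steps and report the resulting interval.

z = -2 gives f = 7, positive; keep [-4, -2]
z = -3 gives f = -1, negative; keep [-3, -2]
z = -2.5 gives f = 4.375, positive; keep [-3, -2.5]
z = -2.75 gives f = 2.0781, positive; keep [-3, -2.75]
z = -2.875 gives f = 0.6426, positive; keep [-3, -2.875]
z = -2.9375 gives f = -0.1521, negative; keep [-2.9375, -2.875]
z = -2.90625 gives f = 0.2518, positive; keep [-2.9375, -2.90625]

[-2.9375, -2.90625]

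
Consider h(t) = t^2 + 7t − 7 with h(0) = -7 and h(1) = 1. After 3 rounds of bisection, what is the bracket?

h(0.5) = -3.25 < 0, so the root lies in [0.5, 1]
h(0.75) = -1.1875 < 0, so the root lies in [0.75, 1]
h(0.875) = -0.109375 < 0, so the root lies in [0.875, 1]

[0.875, 1]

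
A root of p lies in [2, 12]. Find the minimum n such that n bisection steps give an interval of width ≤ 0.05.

Width after n steps is 10/2^n. Need 2^n ≥ 10/0.05 = 200.
2^7 = 128 < 200 ≤ 2^8 = 256, so n = 8.

8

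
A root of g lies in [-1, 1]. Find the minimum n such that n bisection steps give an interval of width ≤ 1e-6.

21

Width after n steps is 2/2^n. Need 2^n ≥ 2/1e-6 = 2000000.
2^20 = 1048576 < 2000000 ≤ 2^21 = 2097152, so n = 21.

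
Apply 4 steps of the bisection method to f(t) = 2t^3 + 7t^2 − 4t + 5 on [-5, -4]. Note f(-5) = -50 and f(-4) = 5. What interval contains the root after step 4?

t = -4.5 gives f = -17.5, negative; keep [-4.5, -4]
t = -4.25 gives f = -5.09375, negative; keep [-4.25, -4]
t = -4.125 gives f = 0.230469, positive; keep [-4.25, -4.125]
t = -4.1875 gives f = -2.3608, negative; keep [-4.1875, -4.125]

[-4.1875, -4.125]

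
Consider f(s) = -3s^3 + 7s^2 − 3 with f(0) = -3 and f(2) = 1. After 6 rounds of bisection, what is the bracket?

s = 1 gives f = 1, positive; keep [0, 1]
s = 0.5 gives f = -1.625, negative; keep [0.5, 1]
s = 0.75 gives f = -0.328125, negative; keep [0.75, 1]
s = 0.875 gives f = 0.3496, positive; keep [0.75, 0.875]
s = 0.8125 gives f = 0.012, positive; keep [0.75, 0.8125]
s = 0.78125 gives f = -0.1581, negative; keep [0.78125, 0.8125]

[0.78125, 0.8125]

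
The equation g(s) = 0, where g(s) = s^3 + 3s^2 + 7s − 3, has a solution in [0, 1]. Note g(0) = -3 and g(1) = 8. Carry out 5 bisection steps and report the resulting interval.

s = 0.5 gives g = 1.375, positive; keep [0, 0.5]
s = 0.25 gives g = -1.046875, negative; keep [0.25, 0.5]
s = 0.375 gives g = 0.099609, positive; keep [0.25, 0.375]
s = 0.3125 gives g = -0.489, negative; keep [0.3125, 0.375]
s = 0.34375 gives g = -0.1986, negative; keep [0.34375, 0.375]

[0.34375, 0.375]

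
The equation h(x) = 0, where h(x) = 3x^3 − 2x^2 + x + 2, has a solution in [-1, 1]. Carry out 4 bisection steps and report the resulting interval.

m = 0, h(m) = 2 (+); new bracket [-1, 0]
m = -0.5, h(m) = 0.625 (+); new bracket [-1, -0.5]
m = -0.75, h(m) = -1.140625 (−); new bracket [-0.75, -0.5]
m = -0.625, h(m) = -0.1387 (−); new bracket [-0.625, -0.5]

[-0.625, -0.5]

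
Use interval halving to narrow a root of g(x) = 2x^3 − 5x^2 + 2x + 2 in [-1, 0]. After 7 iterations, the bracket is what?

g(-0.5) = -0.5 < 0, so the root lies in [-0.5, 0]
g(-0.25) = 1.15625 > 0, so the root lies in [-0.5, -0.25]
g(-0.375) = 0.441406 > 0, so the root lies in [-0.5, -0.375]
g(-0.4375) = 0.0005 > 0, so the root lies in [-0.5, -0.4375]
g(-0.46875) = -0.2421 < 0, so the root lies in [-0.46875, -0.4375]
g(-0.453125) = -0.1189 < 0, so the root lies in [-0.453125, -0.4375]
g(-0.4453125) = -0.0588 < 0, so the root lies in [-0.4453125, -0.4375]

[-0.4453125, -0.4375]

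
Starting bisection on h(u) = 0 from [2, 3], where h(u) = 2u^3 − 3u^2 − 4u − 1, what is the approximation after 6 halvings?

2.421875

h(2.5) = 1.5 > 0, so the root lies in [2, 2.5]
h(2.25) = -2.40625 < 0, so the root lies in [2.25, 2.5]
h(2.375) = -0.628906 < 0, so the root lies in [2.375, 2.5]
h(2.4375) = 0.3901 > 0, so the root lies in [2.375, 2.4375]
h(2.40625) = -0.1306 < 0, so the root lies in [2.40625, 2.4375]
h(2.421875) = 0.127 > 0, so the root lies in [2.40625, 2.421875]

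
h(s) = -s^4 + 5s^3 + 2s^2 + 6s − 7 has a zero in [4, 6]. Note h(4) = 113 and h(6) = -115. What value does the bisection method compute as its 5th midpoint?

5.5625

h(5) = 73 > 0, so the root lies in [5, 6]
h(5.5) = 3.3125 > 0, so the root lies in [5.5, 6]
h(5.75) = -48.957031 < 0, so the root lies in [5.5, 5.75]
h(5.625) = -21.2053 < 0, so the root lies in [5.5, 5.625]
h(5.5625) = -8.5549 < 0, so the root lies in [5.5, 5.5625]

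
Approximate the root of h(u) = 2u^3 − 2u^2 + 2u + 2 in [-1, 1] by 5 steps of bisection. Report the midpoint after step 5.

-0.5625

m = 0, h(m) = 2 (+); new bracket [-1, 0]
m = -0.5, h(m) = 0.25 (+); new bracket [-1, -0.5]
m = -0.75, h(m) = -1.46875 (−); new bracket [-0.75, -0.5]
m = -0.625, h(m) = -0.5195 (−); new bracket [-0.625, -0.5]
m = -0.5625, h(m) = -0.1138 (−); new bracket [-0.5625, -0.5]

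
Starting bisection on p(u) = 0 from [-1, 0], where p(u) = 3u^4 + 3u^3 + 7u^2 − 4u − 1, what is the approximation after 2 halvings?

p(-0.5) = 2.5625 > 0, so the root lies in [-0.5, 0]
p(-0.25) = 0.402344 > 0, so the root lies in [-0.25, 0]

-0.25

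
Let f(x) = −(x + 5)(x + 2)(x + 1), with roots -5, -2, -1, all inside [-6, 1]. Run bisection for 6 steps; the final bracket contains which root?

f(-2.5) = -1.875 < 0, so the root lies in [-6, -2.5]
f(-4.25) = -5.484375 < 0, so the root lies in [-6, -4.25]
f(-5.125) = 1.611328 > 0, so the root lies in [-5.125, -4.25]
f(-4.6875) = -3.0969 < 0, so the root lies in [-5.125, -4.6875]
f(-4.90625) = -1.0643 < 0, so the root lies in [-5.125, -4.90625]
f(-5.015625) = 0.1892 > 0, so the root lies in [-5.015625, -4.90625]

-5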